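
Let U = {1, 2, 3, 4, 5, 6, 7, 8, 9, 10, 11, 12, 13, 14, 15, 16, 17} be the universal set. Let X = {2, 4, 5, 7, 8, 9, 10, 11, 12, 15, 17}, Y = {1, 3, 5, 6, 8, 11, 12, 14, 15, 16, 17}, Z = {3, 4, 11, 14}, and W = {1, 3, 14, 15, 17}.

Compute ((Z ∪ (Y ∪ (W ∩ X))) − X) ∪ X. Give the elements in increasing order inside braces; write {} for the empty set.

{1, 2, 3, 4, 5, 6, 7, 8, 9, 10, 11, 12, 14, 15, 16, 17}

W ∩ X = {15, 17}
Y ∪ (W ∩ X) = {1, 3, 5, 6, 8, 11, 12, 14, 15, 16, 17}
Z ∪ (Y ∪ (W ∩ X)) = {1, 3, 4, 5, 6, 8, 11, 12, 14, 15, 16, 17}
(Z ∪ (Y ∪ (W ∩ X))) − X = {1, 3, 6, 14, 16}
((Z ∪ (Y ∪ (W ∩ X))) − X) ∪ X = {1, 2, 3, 4, 5, 6, 7, 8, 9, 10, 11, 12, 14, 15, 16, 17}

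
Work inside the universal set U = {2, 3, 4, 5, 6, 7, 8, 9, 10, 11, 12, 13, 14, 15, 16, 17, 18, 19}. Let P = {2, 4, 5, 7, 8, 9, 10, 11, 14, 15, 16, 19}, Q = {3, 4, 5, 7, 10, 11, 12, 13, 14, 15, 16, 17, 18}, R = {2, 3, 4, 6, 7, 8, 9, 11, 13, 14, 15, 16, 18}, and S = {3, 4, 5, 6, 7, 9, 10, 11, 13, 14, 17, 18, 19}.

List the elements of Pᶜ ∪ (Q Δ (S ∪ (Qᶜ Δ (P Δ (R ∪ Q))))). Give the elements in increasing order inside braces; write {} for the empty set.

{2, 3, 6, 8, 9, 12, 13, 15, 16, 17, 18, 19}

Pᶜ = {3, 6, 12, 13, 17, 18}
Qᶜ = {2, 6, 8, 9, 19}
R ∪ Q = {2, 3, 4, 5, 6, 7, 8, 9, 10, 11, 12, 13, 14, 15, 16, 17, 18}
P Δ (R ∪ Q) = {3, 6, 12, 13, 17, 18, 19}
Qᶜ Δ (P Δ (R ∪ Q)) = {2, 3, 8, 9, 12, 13, 17, 18}
S ∪ (Qᶜ Δ (P Δ (R ∪ Q))) = {2, 3, 4, 5, 6, 7, 8, 9, 10, 11, 12, 13, 14, 17, 18, 19}
Q Δ (S ∪ (Qᶜ Δ (P Δ (R ∪ Q)))) = {2, 6, 8, 9, 15, 16, 19}
Pᶜ ∪ (Q Δ (S ∪ (Qᶜ Δ (P Δ (R ∪ Q))))) = {2, 3, 6, 8, 9, 12, 13, 15, 16, 17, 18, 19}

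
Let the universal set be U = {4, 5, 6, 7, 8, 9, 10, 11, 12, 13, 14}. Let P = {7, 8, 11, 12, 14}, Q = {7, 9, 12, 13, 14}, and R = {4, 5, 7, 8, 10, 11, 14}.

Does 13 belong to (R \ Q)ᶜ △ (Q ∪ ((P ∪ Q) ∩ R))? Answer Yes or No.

No

13 ∉ R and 13 ∈ Q, so 13 ∉ R \ Q
13 ∈ (R \ Q)ᶜ since 13 ∉ (R \ Q)
13 ∉ P and 13 ∈ Q, so 13 ∈ P ∪ Q
13 ∈ (P ∪ Q) and 13 ∉ R, so 13 ∉ (P ∪ Q) ∩ R
13 ∈ Q and 13 ∉ ((P ∪ Q) ∩ R), so 13 ∈ Q ∪ ((P ∪ Q) ∩ R)
13 ∈ (R \ Q)ᶜ and 13 ∈ (Q ∪ ((P ∪ Q) ∩ R)), so 13 ∉ (R \ Q)ᶜ △ (Q ∪ ((P ∪ Q) ∩ R))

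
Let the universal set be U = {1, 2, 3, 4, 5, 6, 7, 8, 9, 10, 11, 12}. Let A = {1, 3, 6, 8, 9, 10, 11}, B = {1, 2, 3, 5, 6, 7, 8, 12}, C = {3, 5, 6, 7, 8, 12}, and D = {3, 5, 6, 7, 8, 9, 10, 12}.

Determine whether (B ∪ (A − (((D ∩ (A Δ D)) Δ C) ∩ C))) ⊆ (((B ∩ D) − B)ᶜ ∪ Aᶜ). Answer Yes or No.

Yes

A Δ D = {1, 5, 7, 11, 12}
D ∩ (A Δ D) = {5, 7, 12}
(D ∩ (A Δ D)) Δ C = {3, 6, 8}
((D ∩ (A Δ D)) Δ C) ∩ C = {3, 6, 8}
A − (((D ∩ (A Δ D)) Δ C) ∩ C) = {1, 9, 10, 11}
B ∪ (A − (((D ∩ (A Δ D)) Δ C) ∩ C)) = {1, 2, 3, 5, 6, 7, 8, 9, 10, 11, 12}
B ∩ D = {3, 5, 6, 7, 8, 12}
(B ∩ D) − B = {}
((B ∩ D) − B)ᶜ = {1, 2, 3, 4, 5, 6, 7, 8, 9, 10, 11, 12}
Aᶜ = {2, 4, 5, 7, 12}
((B ∩ D) − B)ᶜ ∪ Aᶜ = {1, 2, 3, 4, 5, 6, 7, 8, 9, 10, 11, 12}
Every element of {1, 2, 3, 5, 6, 7, 8, 9, 10, 11, 12} is in {1, 2, 3, 4, 5, 6, 7, 8, 9, 10, 11, 12}, so B ∪ (A − (((D ∩ (A Δ D)) Δ C) ∩ C)) ⊆ ((B ∩ D) − B)ᶜ ∪ Aᶜ.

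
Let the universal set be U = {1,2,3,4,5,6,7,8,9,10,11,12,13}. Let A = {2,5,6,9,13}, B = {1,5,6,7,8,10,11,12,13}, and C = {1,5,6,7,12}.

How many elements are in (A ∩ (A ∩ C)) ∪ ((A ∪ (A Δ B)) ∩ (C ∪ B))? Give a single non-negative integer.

9

A ∩ C = {5,6}
A ∩ (A ∩ C) = {5,6}
A Δ B = {1,2,7,8,9,10,11,12}
A ∪ (A Δ B) = {1,2,5,6,7,8,9,10,11,12,13}
C ∪ B = {1,5,6,7,8,10,11,12,13}
(A ∪ (A Δ B)) ∩ (C ∪ B) = {1,5,6,7,8,10,11,12,13}
(A ∩ (A ∩ C)) ∪ ((A ∪ (A Δ B)) ∩ (C ∪ B)) = {1,5,6,7,8,10,11,12,13}
|(A ∩ (A ∩ C)) ∪ ((A ∪ (A Δ B)) ∩ (C ∪ B))| = 9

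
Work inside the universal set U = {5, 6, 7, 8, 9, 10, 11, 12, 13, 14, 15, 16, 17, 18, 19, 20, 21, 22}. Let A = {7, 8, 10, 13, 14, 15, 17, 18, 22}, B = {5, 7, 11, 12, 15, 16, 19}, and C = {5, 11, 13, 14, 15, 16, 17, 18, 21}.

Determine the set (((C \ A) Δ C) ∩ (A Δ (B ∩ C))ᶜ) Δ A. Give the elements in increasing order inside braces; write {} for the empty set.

C \ A = {5, 11, 16, 21}
(C \ A) Δ C = {13, 14, 15, 17, 18}
B ∩ C = {5, 11, 15, 16}
A Δ (B ∩ C) = {5, 7, 8, 10, 11, 13, 14, 16, 17, 18, 22}
(A Δ (B ∩ C))ᶜ = {6, 9, 12, 15, 19, 20, 21}
((C \ A) Δ C) ∩ (A Δ (B ∩ C))ᶜ = {15}
(((C \ A) Δ C) ∩ (A Δ (B ∩ C))ᶜ) Δ A = {7, 8, 10, 13, 14, 17, 18, 22}

{7, 8, 10, 13, 14, 17, 18, 22}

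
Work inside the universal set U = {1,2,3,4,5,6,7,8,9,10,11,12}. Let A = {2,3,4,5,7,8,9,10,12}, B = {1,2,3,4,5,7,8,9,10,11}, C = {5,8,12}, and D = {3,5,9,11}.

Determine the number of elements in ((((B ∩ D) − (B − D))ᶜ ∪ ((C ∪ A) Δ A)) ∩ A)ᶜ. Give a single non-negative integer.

B ∩ D = {3,5,9,11}
B − D = {1,2,4,7,8,10}
(B ∩ D) − (B − D) = {3,5,9,11}
((B ∩ D) − (B − D))ᶜ = {1,2,4,6,7,8,10,12}
C ∪ A = {2,3,4,5,7,8,9,10,12}
(C ∪ A) Δ A = {}
((B ∩ D) − (B − D))ᶜ ∪ ((C ∪ A) Δ A) = {1,2,4,6,7,8,10,12}
(((B ∩ D) − (B − D))ᶜ ∪ ((C ∪ A) Δ A)) ∩ A = {2,4,7,8,10,12}
((((B ∩ D) − (B − D))ᶜ ∪ ((C ∪ A) Δ A)) ∩ A)ᶜ = {1,3,5,6,9,11}
|((((B ∩ D) − (B − D))ᶜ ∪ ((C ∪ A) Δ A)) ∩ A)ᶜ| = 6

6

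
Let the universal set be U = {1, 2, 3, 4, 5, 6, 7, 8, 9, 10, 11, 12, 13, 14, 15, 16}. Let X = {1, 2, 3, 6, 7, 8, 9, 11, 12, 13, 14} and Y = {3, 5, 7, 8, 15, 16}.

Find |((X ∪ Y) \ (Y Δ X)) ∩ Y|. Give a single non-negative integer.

3

X ∪ Y = {1, 2, 3, 5, 6, 7, 8, 9, 11, 12, 13, 14, 15, 16}
Y Δ X = {1, 2, 5, 6, 9, 11, 12, 13, 14, 15, 16}
(X ∪ Y) \ (Y Δ X) = {3, 7, 8}
((X ∪ Y) \ (Y Δ X)) ∩ Y = {3, 7, 8}
|((X ∪ Y) \ (Y Δ X)) ∩ Y| = 3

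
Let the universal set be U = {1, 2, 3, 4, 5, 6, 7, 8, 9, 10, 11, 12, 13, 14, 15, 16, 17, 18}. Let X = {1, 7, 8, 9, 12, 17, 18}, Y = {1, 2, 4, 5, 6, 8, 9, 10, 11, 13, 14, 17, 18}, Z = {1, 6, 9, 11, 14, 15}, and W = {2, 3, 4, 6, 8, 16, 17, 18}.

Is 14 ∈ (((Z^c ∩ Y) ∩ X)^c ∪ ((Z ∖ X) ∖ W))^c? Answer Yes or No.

14 ∈ Z, so 14 ∉ Z^c
14 ∉ Z^c and 14 ∈ Y, so 14 ∉ Z^c ∩ Y
14 ∉ (Z^c ∩ Y) and 14 ∉ X, so 14 ∉ (Z^c ∩ Y) ∩ X
14 ∈ ((Z^c ∩ Y) ∩ X)^c since 14 ∉ ((Z^c ∩ Y) ∩ X)
14 ∈ Z and 14 ∉ X, so 14 ∈ Z ∖ X
14 ∈ (Z ∖ X) and 14 ∉ W, so 14 ∈ (Z ∖ X) ∖ W
14 ∈ ((Z^c ∩ Y) ∩ X)^c and 14 ∈ ((Z ∖ X) ∖ W), so 14 ∈ ((Z^c ∩ Y) ∩ X)^c ∪ ((Z ∖ X) ∖ W)
14 ∉ (((Z^c ∩ Y) ∩ X)^c ∪ ((Z ∖ X) ∖ W))^c since 14 ∈ (((Z^c ∩ Y) ∩ X)^c ∪ ((Z ∖ X) ∖ W))

No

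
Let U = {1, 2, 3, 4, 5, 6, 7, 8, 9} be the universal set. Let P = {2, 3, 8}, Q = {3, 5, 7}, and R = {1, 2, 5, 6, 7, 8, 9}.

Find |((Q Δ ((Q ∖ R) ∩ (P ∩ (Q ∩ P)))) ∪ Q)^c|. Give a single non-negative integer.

6

Q ∖ R = {3}
Q ∩ P = {3}
P ∩ (Q ∩ P) = {3}
(Q ∖ R) ∩ (P ∩ (Q ∩ P)) = {3}
Q Δ ((Q ∖ R) ∩ (P ∩ (Q ∩ P))) = {5, 7}
(Q Δ ((Q ∖ R) ∩ (P ∩ (Q ∩ P)))) ∪ Q = {3, 5, 7}
((Q Δ ((Q ∖ R) ∩ (P ∩ (Q ∩ P)))) ∪ Q)^c = {1, 2, 4, 6, 8, 9}
|((Q Δ ((Q ∖ R) ∩ (P ∩ (Q ∩ P)))) ∪ Q)^c| = 6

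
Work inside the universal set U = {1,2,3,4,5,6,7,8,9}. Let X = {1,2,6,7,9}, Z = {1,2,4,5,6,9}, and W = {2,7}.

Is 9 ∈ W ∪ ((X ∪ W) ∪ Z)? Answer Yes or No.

9 ∈ X and 9 ∉ W, so 9 ∈ X ∪ W
9 ∈ (X ∪ W) and 9 ∈ Z, so 9 ∈ (X ∪ W) ∪ Z
9 ∉ W and 9 ∈ ((X ∪ W) ∪ Z), so 9 ∈ W ∪ ((X ∪ W) ∪ Z)

Yes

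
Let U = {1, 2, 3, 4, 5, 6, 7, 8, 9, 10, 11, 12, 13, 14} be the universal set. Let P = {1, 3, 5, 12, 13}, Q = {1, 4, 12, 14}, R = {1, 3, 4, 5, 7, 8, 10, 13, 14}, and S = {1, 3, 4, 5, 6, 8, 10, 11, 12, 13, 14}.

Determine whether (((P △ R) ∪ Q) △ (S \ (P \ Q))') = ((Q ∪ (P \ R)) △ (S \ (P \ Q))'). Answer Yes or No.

No

P △ R = {4, 7, 8, 10, 12, 14}
(P △ R) ∪ Q = {1, 4, 7, 8, 10, 12, 14}
P \ Q = {3, 5, 13}
S \ (P \ Q) = {1, 4, 6, 8, 10, 11, 12, 14}
(S \ (P \ Q))' = {2, 3, 5, 7, 9, 13}
((P △ R) ∪ Q) △ (S \ (P \ Q))' = {1, 2, 3, 4, 5, 8, 9, 10, 12, 13, 14}
P \ R = {12}
Q ∪ (P \ R) = {1, 4, 12, 14}
(Q ∪ (P \ R)) △ (S \ (P \ Q))' = {1, 2, 3, 4, 5, 7, 9, 12, 13, 14}
7 ∈ (Q ∪ (P \ R)) △ (S \ (P \ Q))' but 7 ∉ ((P △ R) ∪ Q) △ (S \ (P \ Q))', so they differ.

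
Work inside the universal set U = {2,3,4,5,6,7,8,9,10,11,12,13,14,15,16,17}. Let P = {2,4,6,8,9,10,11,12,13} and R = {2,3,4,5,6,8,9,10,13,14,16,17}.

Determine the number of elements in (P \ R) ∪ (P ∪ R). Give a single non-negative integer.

14

P \ R = {11,12}
P ∪ R = {2,3,4,5,6,8,9,10,11,12,13,14,16,17}
(P \ R) ∪ (P ∪ R) = {2,3,4,5,6,8,9,10,11,12,13,14,16,17}
|(P \ R) ∪ (P ∪ R)| = 14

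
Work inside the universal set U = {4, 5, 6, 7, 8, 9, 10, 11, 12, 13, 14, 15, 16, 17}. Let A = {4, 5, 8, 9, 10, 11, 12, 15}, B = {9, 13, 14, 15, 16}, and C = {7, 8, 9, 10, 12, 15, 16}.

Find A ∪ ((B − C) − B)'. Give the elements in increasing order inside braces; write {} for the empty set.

{4, 5, 6, 7, 8, 9, 10, 11, 12, 13, 14, 15, 16, 17}

B − C = {13, 14}
(B − C) − B = {}
((B − C) − B)' = {4, 5, 6, 7, 8, 9, 10, 11, 12, 13, 14, 15, 16, 17}
A ∪ ((B − C) − B)' = {4, 5, 6, 7, 8, 9, 10, 11, 12, 13, 14, 15, 16, 17}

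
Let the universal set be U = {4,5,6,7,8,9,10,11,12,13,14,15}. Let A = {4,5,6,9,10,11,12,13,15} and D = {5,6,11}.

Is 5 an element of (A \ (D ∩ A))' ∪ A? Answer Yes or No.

Yes

5 ∈ D and 5 ∈ A, so 5 ∈ D ∩ A
5 ∈ A and 5 ∈ (D ∩ A), so 5 ∉ A \ (D ∩ A)
5 ∈ (A \ (D ∩ A))' since 5 ∉ (A \ (D ∩ A))
5 ∈ (A \ (D ∩ A))' and 5 ∈ A, so 5 ∈ (A \ (D ∩ A))' ∪ A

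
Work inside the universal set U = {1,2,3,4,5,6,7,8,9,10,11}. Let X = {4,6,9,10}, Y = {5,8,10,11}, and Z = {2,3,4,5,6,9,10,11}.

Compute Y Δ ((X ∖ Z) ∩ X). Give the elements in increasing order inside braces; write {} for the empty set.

X ∖ Z = {}
(X ∖ Z) ∩ X = {}
Y Δ ((X ∖ Z) ∩ X) = {5,8,10,11}

{5,8,10,11}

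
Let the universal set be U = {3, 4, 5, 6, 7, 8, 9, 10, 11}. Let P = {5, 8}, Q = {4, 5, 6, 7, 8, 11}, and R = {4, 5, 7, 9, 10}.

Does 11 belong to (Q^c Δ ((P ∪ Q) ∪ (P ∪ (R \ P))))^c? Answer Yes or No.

No

11 ∈ Q, so 11 ∉ Q^c
11 ∉ P and 11 ∈ Q, so 11 ∈ P ∪ Q
11 ∉ R and 11 ∉ P, so 11 ∉ R \ P
11 ∉ P and 11 ∉ (R \ P), so 11 ∉ P ∪ (R \ P)
11 ∈ (P ∪ Q) and 11 ∉ (P ∪ (R \ P)), so 11 ∈ (P ∪ Q) ∪ (P ∪ (R \ P))
11 ∉ Q^c and 11 ∈ ((P ∪ Q) ∪ (P ∪ (R \ P))), so 11 ∈ Q^c Δ ((P ∪ Q) ∪ (P ∪ (R \ P)))
11 ∉ (Q^c Δ ((P ∪ Q) ∪ (P ∪ (R \ P))))^c since 11 ∈ (Q^c Δ ((P ∪ Q) ∪ (P ∪ (R \ P))))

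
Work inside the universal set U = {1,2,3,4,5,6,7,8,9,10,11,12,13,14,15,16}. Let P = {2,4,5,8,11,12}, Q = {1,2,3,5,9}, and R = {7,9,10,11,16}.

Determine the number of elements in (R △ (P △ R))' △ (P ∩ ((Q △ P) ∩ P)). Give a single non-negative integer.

P △ R = {2,4,5,7,8,9,10,12,16}
R △ (P △ R) = {2,4,5,8,11,12}
(R △ (P △ R))' = {1,3,6,7,9,10,13,14,15,16}
Q △ P = {1,3,4,8,9,11,12}
(Q △ P) ∩ P = {4,8,11,12}
P ∩ ((Q △ P) ∩ P) = {4,8,11,12}
(R △ (P △ R))' △ (P ∩ ((Q △ P) ∩ P)) = {1,3,4,6,7,8,9,10,11,12,13,14,15,16}
|(R △ (P △ R))' △ (P ∩ ((Q △ P) ∩ P))| = 14

14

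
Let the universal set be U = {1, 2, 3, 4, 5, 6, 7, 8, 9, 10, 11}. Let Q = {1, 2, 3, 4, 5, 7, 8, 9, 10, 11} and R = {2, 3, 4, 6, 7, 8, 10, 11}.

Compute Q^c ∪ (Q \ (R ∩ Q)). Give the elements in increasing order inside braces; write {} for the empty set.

Q^c = {6}
R ∩ Q = {2, 3, 4, 7, 8, 10, 11}
Q \ (R ∩ Q) = {1, 5, 9}
Q^c ∪ (Q \ (R ∩ Q)) = {1, 5, 6, 9}

{1, 5, 6, 9}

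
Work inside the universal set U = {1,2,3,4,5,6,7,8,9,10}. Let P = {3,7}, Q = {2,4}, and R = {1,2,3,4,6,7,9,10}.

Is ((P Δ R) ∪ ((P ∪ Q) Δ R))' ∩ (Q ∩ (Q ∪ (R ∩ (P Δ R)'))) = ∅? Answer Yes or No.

P Δ R = {1,2,4,6,9,10}
P ∪ Q = {2,3,4,7}
(P ∪ Q) Δ R = {1,6,9,10}
(P Δ R) ∪ ((P ∪ Q) Δ R) = {1,2,4,6,9,10}
((P Δ R) ∪ ((P ∪ Q) Δ R))' = {3,5,7,8}
(P Δ R)' = {3,5,7,8}
R ∩ (P Δ R)' = {3,7}
Q ∪ (R ∩ (P Δ R)') = {2,3,4,7}
Q ∩ (Q ∪ (R ∩ (P Δ R)')) = {2,4}
{3,5,7,8} and {2,4} share no elements.

Yes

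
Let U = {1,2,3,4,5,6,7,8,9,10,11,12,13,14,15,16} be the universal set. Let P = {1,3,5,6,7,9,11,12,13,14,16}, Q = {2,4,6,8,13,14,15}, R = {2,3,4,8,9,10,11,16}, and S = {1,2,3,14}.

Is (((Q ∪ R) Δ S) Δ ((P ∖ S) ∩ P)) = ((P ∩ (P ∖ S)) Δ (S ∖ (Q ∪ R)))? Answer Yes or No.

No

Q ∪ R = {2,3,4,6,8,9,10,11,13,14,15,16}
(Q ∪ R) Δ S = {1,4,6,8,9,10,11,13,15,16}
P ∖ S = {5,6,7,9,11,12,13,16}
(P ∖ S) ∩ P = {5,6,7,9,11,12,13,16}
((Q ∪ R) Δ S) Δ ((P ∖ S) ∩ P) = {1,4,5,7,8,10,12,15}
P ∩ (P ∖ S) = {5,6,7,9,11,12,13,16}
S ∖ (Q ∪ R) = {1}
(P ∩ (P ∖ S)) Δ (S ∖ (Q ∪ R)) = {1,5,6,7,9,11,12,13,16}
4 ∈ ((Q ∪ R) Δ S) Δ ((P ∖ S) ∩ P) but 4 ∉ (P ∩ (P ∖ S)) Δ (S ∖ (Q ∪ R)), so they differ.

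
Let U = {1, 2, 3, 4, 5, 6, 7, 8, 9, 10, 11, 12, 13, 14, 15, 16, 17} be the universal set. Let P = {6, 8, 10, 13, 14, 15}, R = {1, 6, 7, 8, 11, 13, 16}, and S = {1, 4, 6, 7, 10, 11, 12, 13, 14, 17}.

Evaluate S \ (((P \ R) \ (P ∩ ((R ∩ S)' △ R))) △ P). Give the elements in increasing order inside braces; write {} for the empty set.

{1, 4, 7, 11, 12, 17}

P \ R = {10, 14, 15}
R ∩ S = {1, 6, 7, 11, 13}
(R ∩ S)' = {2, 3, 4, 5, 8, 9, 10, 12, 14, 15, 16, 17}
(R ∩ S)' △ R = {1, 2, 3, 4, 5, 6, 7, 9, 10, 11, 12, 13, 14, 15, 17}
P ∩ ((R ∩ S)' △ R) = {6, 10, 13, 14, 15}
(P \ R) \ (P ∩ ((R ∩ S)' △ R)) = {}
((P \ R) \ (P ∩ ((R ∩ S)' △ R))) △ P = {6, 8, 10, 13, 14, 15}
S \ (((P \ R) \ (P ∩ ((R ∩ S)' △ R))) △ P) = {1, 4, 7, 11, 12, 17}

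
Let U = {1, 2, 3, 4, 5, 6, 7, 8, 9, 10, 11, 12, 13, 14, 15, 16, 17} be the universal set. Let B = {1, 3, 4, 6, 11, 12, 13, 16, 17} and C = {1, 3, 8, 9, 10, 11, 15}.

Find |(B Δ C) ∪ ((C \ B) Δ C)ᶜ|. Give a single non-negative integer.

14

B Δ C = {4, 6, 8, 9, 10, 12, 13, 15, 16, 17}
C \ B = {8, 9, 10, 15}
(C \ B) Δ C = {1, 3, 11}
((C \ B) Δ C)ᶜ = {2, 4, 5, 6, 7, 8, 9, 10, 12, 13, 14, 15, 16, 17}
(B Δ C) ∪ ((C \ B) Δ C)ᶜ = {2, 4, 5, 6, 7, 8, 9, 10, 12, 13, 14, 15, 16, 17}
|(B Δ C) ∪ ((C \ B) Δ C)ᶜ| = 14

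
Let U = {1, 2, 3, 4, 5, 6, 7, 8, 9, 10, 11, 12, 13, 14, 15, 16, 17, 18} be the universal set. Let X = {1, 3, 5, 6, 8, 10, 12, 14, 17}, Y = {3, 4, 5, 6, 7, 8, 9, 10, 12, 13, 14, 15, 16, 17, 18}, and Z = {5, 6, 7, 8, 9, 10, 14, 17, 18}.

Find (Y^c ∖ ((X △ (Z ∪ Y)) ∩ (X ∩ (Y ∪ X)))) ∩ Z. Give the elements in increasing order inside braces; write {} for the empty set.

{}

Y^c = {1, 2, 11}
Z ∪ Y = {3, 4, 5, 6, 7, 8, 9, 10, 12, 13, 14, 15, 16, 17, 18}
X △ (Z ∪ Y) = {1, 4, 7, 9, 13, 15, 16, 18}
Y ∪ X = {1, 3, 4, 5, 6, 7, 8, 9, 10, 12, 13, 14, 15, 16, 17, 18}
X ∩ (Y ∪ X) = {1, 3, 5, 6, 8, 10, 12, 14, 17}
(X △ (Z ∪ Y)) ∩ (X ∩ (Y ∪ X)) = {1}
Y^c ∖ ((X △ (Z ∪ Y)) ∩ (X ∩ (Y ∪ X))) = {2, 11}
(Y^c ∖ ((X △ (Z ∪ Y)) ∩ (X ∩ (Y ∪ X)))) ∩ Z = {}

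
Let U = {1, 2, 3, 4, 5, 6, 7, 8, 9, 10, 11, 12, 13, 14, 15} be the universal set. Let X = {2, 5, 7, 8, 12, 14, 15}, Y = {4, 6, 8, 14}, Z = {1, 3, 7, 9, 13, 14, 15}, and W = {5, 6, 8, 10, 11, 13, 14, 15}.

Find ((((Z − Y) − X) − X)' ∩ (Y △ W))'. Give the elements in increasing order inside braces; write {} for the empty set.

{1, 2, 3, 6, 7, 8, 9, 12, 13, 14}

Z − Y = {1, 3, 7, 9, 13, 15}
(Z − Y) − X = {1, 3, 9, 13}
((Z − Y) − X) − X = {1, 3, 9, 13}
(((Z − Y) − X) − X)' = {2, 4, 5, 6, 7, 8, 10, 11, 12, 14, 15}
Y △ W = {4, 5, 10, 11, 13, 15}
(((Z − Y) − X) − X)' ∩ (Y △ W) = {4, 5, 10, 11, 15}
((((Z − Y) − X) − X)' ∩ (Y △ W))' = {1, 2, 3, 6, 7, 8, 9, 12, 13, 14}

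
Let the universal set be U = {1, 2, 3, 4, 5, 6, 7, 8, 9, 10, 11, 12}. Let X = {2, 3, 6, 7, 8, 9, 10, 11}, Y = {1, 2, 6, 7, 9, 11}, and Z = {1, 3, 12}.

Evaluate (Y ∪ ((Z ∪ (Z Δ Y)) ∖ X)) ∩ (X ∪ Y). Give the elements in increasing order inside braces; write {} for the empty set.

{1, 2, 6, 7, 9, 11}

Z Δ Y = {2, 3, 6, 7, 9, 11, 12}
Z ∪ (Z Δ Y) = {1, 2, 3, 6, 7, 9, 11, 12}
(Z ∪ (Z Δ Y)) ∖ X = {1, 12}
Y ∪ ((Z ∪ (Z Δ Y)) ∖ X) = {1, 2, 6, 7, 9, 11, 12}
X ∪ Y = {1, 2, 3, 6, 7, 8, 9, 10, 11}
(Y ∪ ((Z ∪ (Z Δ Y)) ∖ X)) ∩ (X ∪ Y) = {1, 2, 6, 7, 9, 11}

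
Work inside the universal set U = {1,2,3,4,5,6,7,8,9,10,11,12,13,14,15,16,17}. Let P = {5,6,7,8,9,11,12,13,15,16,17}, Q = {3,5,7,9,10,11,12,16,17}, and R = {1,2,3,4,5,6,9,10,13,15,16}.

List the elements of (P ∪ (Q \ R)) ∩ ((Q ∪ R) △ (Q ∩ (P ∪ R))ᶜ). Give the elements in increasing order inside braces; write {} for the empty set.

{5,7,8,9,11,12,16,17}

Q \ R = {7,11,12,17}
P ∪ (Q \ R) = {5,6,7,8,9,11,12,13,15,16,17}
Q ∪ R = {1,2,3,4,5,6,7,9,10,11,12,13,15,16,17}
P ∪ R = {1,2,3,4,5,6,7,8,9,10,11,12,13,15,16,17}
Q ∩ (P ∪ R) = {3,5,7,9,10,11,12,16,17}
(Q ∩ (P ∪ R))ᶜ = {1,2,4,6,8,13,14,15}
(Q ∪ R) △ (Q ∩ (P ∪ R))ᶜ = {3,5,7,8,9,10,11,12,14,16,17}
(P ∪ (Q \ R)) ∩ ((Q ∪ R) △ (Q ∩ (P ∪ R))ᶜ) = {5,7,8,9,11,12,16,17}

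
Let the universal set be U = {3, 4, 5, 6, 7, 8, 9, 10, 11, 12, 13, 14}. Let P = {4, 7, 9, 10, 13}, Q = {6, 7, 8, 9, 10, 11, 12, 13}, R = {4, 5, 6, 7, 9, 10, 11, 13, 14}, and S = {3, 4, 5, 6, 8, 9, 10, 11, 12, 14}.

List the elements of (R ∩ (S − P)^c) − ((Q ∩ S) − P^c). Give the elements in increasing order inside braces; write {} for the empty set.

S − P = {3, 5, 6, 8, 11, 12, 14}
(S − P)^c = {4, 7, 9, 10, 13}
R ∩ (S − P)^c = {4, 7, 9, 10, 13}
Q ∩ S = {6, 8, 9, 10, 11, 12}
P^c = {3, 5, 6, 8, 11, 12, 14}
(Q ∩ S) − P^c = {9, 10}
(R ∩ (S − P)^c) − ((Q ∩ S) − P^c) = {4, 7, 13}

{4, 7, 13}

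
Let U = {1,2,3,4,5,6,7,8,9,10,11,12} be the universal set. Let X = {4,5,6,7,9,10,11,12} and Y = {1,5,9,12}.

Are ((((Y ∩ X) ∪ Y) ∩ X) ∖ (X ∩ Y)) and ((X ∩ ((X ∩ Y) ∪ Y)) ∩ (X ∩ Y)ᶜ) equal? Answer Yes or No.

Y ∩ X = {5,9,12}
(Y ∩ X) ∪ Y = {1,5,9,12}
((Y ∩ X) ∪ Y) ∩ X = {5,9,12}
X ∩ Y = {5,9,12}
(((Y ∩ X) ∪ Y) ∩ X) ∖ (X ∩ Y) = {}
(X ∩ Y) ∪ Y = {1,5,9,12}
X ∩ ((X ∩ Y) ∪ Y) = {5,9,12}
(X ∩ Y)ᶜ = {1,2,3,4,6,7,8,10,11}
(X ∩ ((X ∩ Y) ∪ Y)) ∩ (X ∩ Y)ᶜ = {}
Both equal {}, so (((Y ∩ X) ∪ Y) ∩ X) ∖ (X ∩ Y) = (X ∩ ((X ∩ Y) ∪ Y)) ∩ (X ∩ Y)ᶜ.

Yes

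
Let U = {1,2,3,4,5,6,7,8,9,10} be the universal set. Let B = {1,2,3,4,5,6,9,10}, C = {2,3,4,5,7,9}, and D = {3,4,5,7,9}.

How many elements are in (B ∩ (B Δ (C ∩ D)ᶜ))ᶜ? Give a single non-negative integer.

6

C ∩ D = {3,4,5,7,9}
(C ∩ D)ᶜ = {1,2,6,8,10}
B Δ (C ∩ D)ᶜ = {3,4,5,8,9}
B ∩ (B Δ (C ∩ D)ᶜ) = {3,4,5,9}
(B ∩ (B Δ (C ∩ D)ᶜ))ᶜ = {1,2,6,7,8,10}
|(B ∩ (B Δ (C ∩ D)ᶜ))ᶜ| = 6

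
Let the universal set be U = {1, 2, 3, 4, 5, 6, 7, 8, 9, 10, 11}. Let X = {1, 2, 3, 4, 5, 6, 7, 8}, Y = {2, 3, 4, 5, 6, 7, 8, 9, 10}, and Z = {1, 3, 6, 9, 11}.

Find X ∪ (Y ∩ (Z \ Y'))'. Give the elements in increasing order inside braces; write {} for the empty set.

Y' = {1, 11}
Z \ Y' = {3, 6, 9}
Y ∩ (Z \ Y') = {3, 6, 9}
(Y ∩ (Z \ Y'))' = {1, 2, 4, 5, 7, 8, 10, 11}
X ∪ (Y ∩ (Z \ Y'))' = {1, 2, 3, 4, 5, 6, 7, 8, 10, 11}

{1, 2, 3, 4, 5, 6, 7, 8, 10, 11}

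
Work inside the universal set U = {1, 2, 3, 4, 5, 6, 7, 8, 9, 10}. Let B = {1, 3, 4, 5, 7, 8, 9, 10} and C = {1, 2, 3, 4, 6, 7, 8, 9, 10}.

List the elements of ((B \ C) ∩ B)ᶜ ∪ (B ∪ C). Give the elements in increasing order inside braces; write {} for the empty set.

B \ C = {5}
(B \ C) ∩ B = {5}
((B \ C) ∩ B)ᶜ = {1, 2, 3, 4, 6, 7, 8, 9, 10}
B ∪ C = {1, 2, 3, 4, 5, 6, 7, 8, 9, 10}
((B \ C) ∩ B)ᶜ ∪ (B ∪ C) = {1, 2, 3, 4, 5, 6, 7, 8, 9, 10}

{1, 2, 3, 4, 5, 6, 7, 8, 9, 10}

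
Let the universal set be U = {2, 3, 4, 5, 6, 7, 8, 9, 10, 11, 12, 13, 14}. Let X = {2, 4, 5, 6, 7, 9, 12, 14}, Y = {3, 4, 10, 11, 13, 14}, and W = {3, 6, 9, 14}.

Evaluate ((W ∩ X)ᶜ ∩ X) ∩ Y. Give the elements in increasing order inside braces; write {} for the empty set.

W ∩ X = {6, 9, 14}
(W ∩ X)ᶜ = {2, 3, 4, 5, 7, 8, 10, 11, 12, 13}
(W ∩ X)ᶜ ∩ X = {2, 4, 5, 7, 12}
((W ∩ X)ᶜ ∩ X) ∩ Y = {4}

{4}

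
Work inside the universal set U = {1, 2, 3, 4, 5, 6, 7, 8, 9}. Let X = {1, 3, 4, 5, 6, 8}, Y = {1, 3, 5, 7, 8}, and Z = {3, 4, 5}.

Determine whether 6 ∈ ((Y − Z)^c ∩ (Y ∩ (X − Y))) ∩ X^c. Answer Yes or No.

No

6 ∉ Y and 6 ∉ Z, so 6 ∉ Y − Z
6 ∈ (Y − Z)^c since 6 ∉ (Y − Z)
6 ∈ X and 6 ∉ Y, so 6 ∈ X − Y
6 ∉ Y and 6 ∈ (X − Y), so 6 ∉ Y ∩ (X − Y)
6 ∈ (Y − Z)^c and 6 ∉ (Y ∩ (X − Y)), so 6 ∉ (Y − Z)^c ∩ (Y ∩ (X − Y))
6 ∈ X, so 6 ∉ X^c
6 ∉ ((Y − Z)^c ∩ (Y ∩ (X − Y))) and 6 ∉ X^c, so 6 ∉ ((Y − Z)^c ∩ (Y ∩ (X − Y))) ∩ X^c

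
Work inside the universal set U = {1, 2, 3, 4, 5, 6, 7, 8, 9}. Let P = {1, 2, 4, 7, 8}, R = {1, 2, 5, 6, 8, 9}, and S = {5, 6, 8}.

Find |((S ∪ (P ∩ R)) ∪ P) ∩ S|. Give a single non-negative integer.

P ∩ R = {1, 2, 8}
S ∪ (P ∩ R) = {1, 2, 5, 6, 8}
(S ∪ (P ∩ R)) ∪ P = {1, 2, 4, 5, 6, 7, 8}
((S ∪ (P ∩ R)) ∪ P) ∩ S = {5, 6, 8}
|((S ∪ (P ∩ R)) ∪ P) ∩ S| = 3

3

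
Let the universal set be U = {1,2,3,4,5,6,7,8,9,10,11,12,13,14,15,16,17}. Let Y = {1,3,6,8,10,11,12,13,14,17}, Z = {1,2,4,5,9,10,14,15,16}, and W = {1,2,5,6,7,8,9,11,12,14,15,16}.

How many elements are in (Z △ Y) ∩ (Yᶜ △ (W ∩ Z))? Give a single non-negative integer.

1

Z △ Y = {2,3,4,5,6,8,9,11,12,13,15,16,17}
Yᶜ = {2,4,5,7,9,15,16}
W ∩ Z = {1,2,5,9,14,15,16}
Yᶜ △ (W ∩ Z) = {1,4,7,14}
(Z △ Y) ∩ (Yᶜ △ (W ∩ Z)) = {4}
|(Z △ Y) ∩ (Yᶜ △ (W ∩ Z))| = 1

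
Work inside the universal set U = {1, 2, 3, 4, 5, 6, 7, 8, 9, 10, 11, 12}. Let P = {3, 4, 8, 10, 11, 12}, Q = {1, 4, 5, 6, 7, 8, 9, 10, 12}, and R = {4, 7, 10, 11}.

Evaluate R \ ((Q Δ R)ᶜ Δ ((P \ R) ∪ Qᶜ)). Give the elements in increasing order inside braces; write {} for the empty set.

Q Δ R = {1, 5, 6, 8, 9, 11, 12}
(Q Δ R)ᶜ = {2, 3, 4, 7, 10}
P \ R = {3, 8, 12}
Qᶜ = {2, 3, 11}
(P \ R) ∪ Qᶜ = {2, 3, 8, 11, 12}
(Q Δ R)ᶜ Δ ((P \ R) ∪ Qᶜ) = {4, 7, 8, 10, 11, 12}
R \ ((Q Δ R)ᶜ Δ ((P \ R) ∪ Qᶜ)) = {}

{}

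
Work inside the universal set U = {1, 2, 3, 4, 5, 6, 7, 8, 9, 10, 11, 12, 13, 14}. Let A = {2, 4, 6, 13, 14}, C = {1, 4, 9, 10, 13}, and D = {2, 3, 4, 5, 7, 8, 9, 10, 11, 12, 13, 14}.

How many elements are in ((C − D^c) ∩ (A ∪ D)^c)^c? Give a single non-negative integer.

D^c = {1, 6}
C − D^c = {4, 9, 10, 13}
A ∪ D = {2, 3, 4, 5, 6, 7, 8, 9, 10, 11, 12, 13, 14}
(A ∪ D)^c = {1}
(C − D^c) ∩ (A ∪ D)^c = {}
((C − D^c) ∩ (A ∪ D)^c)^c = {1, 2, 3, 4, 5, 6, 7, 8, 9, 10, 11, 12, 13, 14}
|((C − D^c) ∩ (A ∪ D)^c)^c| = 14

14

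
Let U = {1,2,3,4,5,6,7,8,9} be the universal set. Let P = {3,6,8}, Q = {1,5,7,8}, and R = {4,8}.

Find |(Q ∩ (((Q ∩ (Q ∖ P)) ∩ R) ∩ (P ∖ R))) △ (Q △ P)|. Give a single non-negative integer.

5

Q ∖ P = {1,5,7}
Q ∩ (Q ∖ P) = {1,5,7}
(Q ∩ (Q ∖ P)) ∩ R = {}
P ∖ R = {3,6}
((Q ∩ (Q ∖ P)) ∩ R) ∩ (P ∖ R) = {}
Q ∩ (((Q ∩ (Q ∖ P)) ∩ R) ∩ (P ∖ R)) = {}
Q △ P = {1,3,5,6,7}
(Q ∩ (((Q ∩ (Q ∖ P)) ∩ R) ∩ (P ∖ R))) △ (Q △ P) = {1,3,5,6,7}
|(Q ∩ (((Q ∩ (Q ∖ P)) ∩ R) ∩ (P ∖ R))) △ (Q △ P)| = 5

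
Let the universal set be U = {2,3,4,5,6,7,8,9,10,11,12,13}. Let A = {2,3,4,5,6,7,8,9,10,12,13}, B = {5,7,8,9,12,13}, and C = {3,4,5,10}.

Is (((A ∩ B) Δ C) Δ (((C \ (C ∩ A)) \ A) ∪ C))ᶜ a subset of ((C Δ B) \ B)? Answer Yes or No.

No

A ∩ B = {5,7,8,9,12,13}
(A ∩ B) Δ C = {3,4,7,8,9,10,12,13}
C ∩ A = {3,4,5,10}
C \ (C ∩ A) = {}
(C \ (C ∩ A)) \ A = {}
((C \ (C ∩ A)) \ A) ∪ C = {3,4,5,10}
((A ∩ B) Δ C) Δ (((C \ (C ∩ A)) \ A) ∪ C) = {5,7,8,9,12,13}
(((A ∩ B) Δ C) Δ (((C \ (C ∩ A)) \ A) ∪ C))ᶜ = {2,3,4,6,10,11}
C Δ B = {3,4,7,8,9,10,12,13}
(C Δ B) \ B = {3,4,10}
2 ∈ (((A ∩ B) Δ C) Δ (((C \ (C ∩ A)) \ A) ∪ C))ᶜ but 2 ∉ (C Δ B) \ B, so the inclusion fails.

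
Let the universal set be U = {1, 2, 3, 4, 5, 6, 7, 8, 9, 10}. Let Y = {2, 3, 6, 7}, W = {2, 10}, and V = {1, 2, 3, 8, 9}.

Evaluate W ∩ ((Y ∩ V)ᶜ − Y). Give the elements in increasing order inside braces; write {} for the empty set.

{10}

Y ∩ V = {2, 3}
(Y ∩ V)ᶜ = {1, 4, 5, 6, 7, 8, 9, 10}
(Y ∩ V)ᶜ − Y = {1, 4, 5, 8, 9, 10}
W ∩ ((Y ∩ V)ᶜ − Y) = {10}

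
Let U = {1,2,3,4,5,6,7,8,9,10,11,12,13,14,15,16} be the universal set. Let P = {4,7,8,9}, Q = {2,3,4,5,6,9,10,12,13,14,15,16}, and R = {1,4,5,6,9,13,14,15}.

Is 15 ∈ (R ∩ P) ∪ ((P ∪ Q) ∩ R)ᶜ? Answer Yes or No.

15 ∈ R and 15 ∉ P, so 15 ∉ R ∩ P
15 ∉ P and 15 ∈ Q, so 15 ∈ P ∪ Q
15 ∈ (P ∪ Q) and 15 ∈ R, so 15 ∈ (P ∪ Q) ∩ R
15 ∉ ((P ∪ Q) ∩ R)ᶜ since 15 ∈ ((P ∪ Q) ∩ R)
15 ∉ (R ∩ P) and 15 ∉ ((P ∪ Q) ∩ R)ᶜ, so 15 ∉ (R ∩ P) ∪ ((P ∪ Q) ∩ R)ᶜ

No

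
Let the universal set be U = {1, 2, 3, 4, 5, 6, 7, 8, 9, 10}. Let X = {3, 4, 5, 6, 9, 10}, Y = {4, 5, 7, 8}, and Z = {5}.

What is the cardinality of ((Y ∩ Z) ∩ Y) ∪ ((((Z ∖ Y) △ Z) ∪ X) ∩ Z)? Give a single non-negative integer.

1

Y ∩ Z = {5}
(Y ∩ Z) ∩ Y = {5}
Z ∖ Y = {}
(Z ∖ Y) △ Z = {5}
((Z ∖ Y) △ Z) ∪ X = {3, 4, 5, 6, 9, 10}
(((Z ∖ Y) △ Z) ∪ X) ∩ Z = {5}
((Y ∩ Z) ∩ Y) ∪ ((((Z ∖ Y) △ Z) ∪ X) ∩ Z) = {5}
|((Y ∩ Z) ∩ Y) ∪ ((((Z ∖ Y) △ Z) ∪ X) ∩ Z)| = 1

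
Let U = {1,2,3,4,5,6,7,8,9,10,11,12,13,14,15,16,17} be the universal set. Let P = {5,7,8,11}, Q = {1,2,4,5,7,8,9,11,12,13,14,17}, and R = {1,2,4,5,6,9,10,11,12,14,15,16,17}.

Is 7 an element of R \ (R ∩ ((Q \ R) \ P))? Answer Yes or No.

7 ∈ Q and 7 ∉ R, so 7 ∈ Q \ R
7 ∈ (Q \ R) and 7 ∈ P, so 7 ∉ (Q \ R) \ P
7 ∉ R and 7 ∉ ((Q \ R) \ P), so 7 ∉ R ∩ ((Q \ R) \ P)
7 ∉ R and 7 ∉ (R ∩ ((Q \ R) \ P)), so 7 ∉ R \ (R ∩ ((Q \ R) \ P))

No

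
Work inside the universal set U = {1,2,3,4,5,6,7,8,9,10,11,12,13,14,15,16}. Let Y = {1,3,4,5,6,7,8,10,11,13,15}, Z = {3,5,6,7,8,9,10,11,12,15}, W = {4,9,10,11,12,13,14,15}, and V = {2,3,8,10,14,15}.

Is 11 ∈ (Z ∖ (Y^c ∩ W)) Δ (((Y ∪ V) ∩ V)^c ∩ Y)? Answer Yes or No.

No

11 ∈ Y, so 11 ∉ Y^c
11 ∉ Y^c and 11 ∈ W, so 11 ∉ Y^c ∩ W
11 ∈ Z and 11 ∉ (Y^c ∩ W), so 11 ∈ Z ∖ (Y^c ∩ W)
11 ∈ Y and 11 ∉ V, so 11 ∈ Y ∪ V
11 ∈ (Y ∪ V) and 11 ∉ V, so 11 ∉ (Y ∪ V) ∩ V
11 ∈ ((Y ∪ V) ∩ V)^c since 11 ∉ ((Y ∪ V) ∩ V)
11 ∈ ((Y ∪ V) ∩ V)^c and 11 ∈ Y, so 11 ∈ ((Y ∪ V) ∩ V)^c ∩ Y
11 ∈ (Z ∖ (Y^c ∩ W)) and 11 ∈ (((Y ∪ V) ∩ V)^c ∩ Y), so 11 ∉ (Z ∖ (Y^c ∩ W)) Δ (((Y ∪ V) ∩ V)^c ∩ Y)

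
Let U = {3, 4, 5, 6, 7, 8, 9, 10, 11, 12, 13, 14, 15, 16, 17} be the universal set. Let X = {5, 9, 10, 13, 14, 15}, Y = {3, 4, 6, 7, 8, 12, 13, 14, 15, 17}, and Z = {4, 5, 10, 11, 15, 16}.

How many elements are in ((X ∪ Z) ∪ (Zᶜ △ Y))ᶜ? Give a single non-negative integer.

X ∪ Z = {4, 5, 9, 10, 11, 13, 14, 15, 16}
Zᶜ = {3, 6, 7, 8, 9, 12, 13, 14, 17}
Zᶜ △ Y = {4, 9, 15}
(X ∪ Z) ∪ (Zᶜ △ Y) = {4, 5, 9, 10, 11, 13, 14, 15, 16}
((X ∪ Z) ∪ (Zᶜ △ Y))ᶜ = {3, 6, 7, 8, 12, 17}
|((X ∪ Z) ∪ (Zᶜ △ Y))ᶜ| = 6

6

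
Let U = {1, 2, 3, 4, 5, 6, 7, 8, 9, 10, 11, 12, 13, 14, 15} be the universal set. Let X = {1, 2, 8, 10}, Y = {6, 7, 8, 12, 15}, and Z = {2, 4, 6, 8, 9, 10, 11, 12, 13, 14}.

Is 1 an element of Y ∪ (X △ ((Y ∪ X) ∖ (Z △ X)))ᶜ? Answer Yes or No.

1 ∉ Y and 1 ∈ X, so 1 ∈ Y ∪ X
1 ∉ Z and 1 ∈ X, so 1 ∈ Z △ X
1 ∈ (Y ∪ X) and 1 ∈ (Z △ X), so 1 ∉ (Y ∪ X) ∖ (Z △ X)
1 ∈ X and 1 ∉ ((Y ∪ X) ∖ (Z △ X)), so 1 ∈ X △ ((Y ∪ X) ∖ (Z △ X))
1 ∉ (X △ ((Y ∪ X) ∖ (Z △ X)))ᶜ since 1 ∈ (X △ ((Y ∪ X) ∖ (Z △ X)))
1 ∉ Y and 1 ∉ (X △ ((Y ∪ X) ∖ (Z △ X)))ᶜ, so 1 ∉ Y ∪ (X △ ((Y ∪ X) ∖ (Z △ X)))ᶜ

No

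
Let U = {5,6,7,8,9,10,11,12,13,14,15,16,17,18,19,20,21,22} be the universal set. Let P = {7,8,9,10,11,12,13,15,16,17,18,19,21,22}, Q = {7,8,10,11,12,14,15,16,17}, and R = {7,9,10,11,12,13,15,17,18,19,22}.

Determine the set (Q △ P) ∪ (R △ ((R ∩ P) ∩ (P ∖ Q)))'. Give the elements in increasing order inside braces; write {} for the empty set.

{5,6,8,9,13,14,16,18,19,20,21,22}

Q △ P = {9,13,14,18,19,21,22}
R ∩ P = {7,9,10,11,12,13,15,17,18,19,22}
P ∖ Q = {9,13,18,19,21,22}
(R ∩ P) ∩ (P ∖ Q) = {9,13,18,19,22}
R △ ((R ∩ P) ∩ (P ∖ Q)) = {7,10,11,12,15,17}
(R △ ((R ∩ P) ∩ (P ∖ Q)))' = {5,6,8,9,13,14,16,18,19,20,21,22}
(Q △ P) ∪ (R △ ((R ∩ P) ∩ (P ∖ Q)))' = {5,6,8,9,13,14,16,18,19,20,21,22}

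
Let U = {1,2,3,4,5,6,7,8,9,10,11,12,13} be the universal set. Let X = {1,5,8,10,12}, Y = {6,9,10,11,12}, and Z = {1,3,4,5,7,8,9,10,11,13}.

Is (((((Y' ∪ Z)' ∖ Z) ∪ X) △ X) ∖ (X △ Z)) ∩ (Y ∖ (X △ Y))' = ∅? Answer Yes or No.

No

Y' = {1,2,3,4,5,7,8,13}
Y' ∪ Z = {1,2,3,4,5,7,8,9,10,11,13}
(Y' ∪ Z)' = {6,12}
(Y' ∪ Z)' ∖ Z = {6,12}
((Y' ∪ Z)' ∖ Z) ∪ X = {1,5,6,8,10,12}
(((Y' ∪ Z)' ∖ Z) ∪ X) △ X = {6}
X △ Z = {3,4,7,9,11,12,13}
((((Y' ∪ Z)' ∖ Z) ∪ X) △ X) ∖ (X △ Z) = {6}
X △ Y = {1,5,6,8,9,11}
Y ∖ (X △ Y) = {10,12}
(Y ∖ (X △ Y))' = {1,2,3,4,5,6,7,8,9,11,13}
6 lies in both, so they are not disjoint.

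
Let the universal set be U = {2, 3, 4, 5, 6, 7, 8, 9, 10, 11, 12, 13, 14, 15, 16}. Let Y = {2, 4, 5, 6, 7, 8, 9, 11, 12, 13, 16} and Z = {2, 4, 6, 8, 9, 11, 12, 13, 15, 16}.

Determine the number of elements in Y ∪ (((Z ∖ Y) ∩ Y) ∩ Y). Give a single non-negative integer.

11

Z ∖ Y = {15}
(Z ∖ Y) ∩ Y = {}
((Z ∖ Y) ∩ Y) ∩ Y = {}
Y ∪ (((Z ∖ Y) ∩ Y) ∩ Y) = {2, 4, 5, 6, 7, 8, 9, 11, 12, 13, 16}
|Y ∪ (((Z ∖ Y) ∩ Y) ∩ Y)| = 11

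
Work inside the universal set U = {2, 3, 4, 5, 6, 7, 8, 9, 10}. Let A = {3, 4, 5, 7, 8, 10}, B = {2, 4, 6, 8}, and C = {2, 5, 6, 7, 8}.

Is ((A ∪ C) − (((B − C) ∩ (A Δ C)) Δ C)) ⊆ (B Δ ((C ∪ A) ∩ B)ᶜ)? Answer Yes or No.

A ∪ C = {2, 3, 4, 5, 6, 7, 8, 10}
B − C = {4}
A Δ C = {2, 3, 4, 6, 10}
(B − C) ∩ (A Δ C) = {4}
((B − C) ∩ (A Δ C)) Δ C = {2, 4, 5, 6, 7, 8}
(A ∪ C) − (((B − C) ∩ (A Δ C)) Δ C) = {3, 10}
C ∪ A = {2, 3, 4, 5, 6, 7, 8, 10}
(C ∪ A) ∩ B = {2, 4, 6, 8}
((C ∪ A) ∩ B)ᶜ = {3, 5, 7, 9, 10}
B Δ ((C ∪ A) ∩ B)ᶜ = {2, 3, 4, 5, 6, 7, 8, 9, 10}
Every element of {3, 10} is in {2, 3, 4, 5, 6, 7, 8, 9, 10}, so (A ∪ C) − (((B − C) ∩ (A Δ C)) Δ C) ⊆ B Δ ((C ∪ A) ∩ B)ᶜ.

Yes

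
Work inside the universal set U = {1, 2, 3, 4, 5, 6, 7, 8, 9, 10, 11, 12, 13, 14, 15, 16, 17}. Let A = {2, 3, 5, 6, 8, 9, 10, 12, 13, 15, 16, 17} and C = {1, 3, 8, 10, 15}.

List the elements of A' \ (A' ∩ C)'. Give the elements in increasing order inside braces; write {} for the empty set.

{1}

A' = {1, 4, 7, 11, 14}
A' ∩ C = {1}
(A' ∩ C)' = {2, 3, 4, 5, 6, 7, 8, 9, 10, 11, 12, 13, 14, 15, 16, 17}
A' \ (A' ∩ C)' = {1}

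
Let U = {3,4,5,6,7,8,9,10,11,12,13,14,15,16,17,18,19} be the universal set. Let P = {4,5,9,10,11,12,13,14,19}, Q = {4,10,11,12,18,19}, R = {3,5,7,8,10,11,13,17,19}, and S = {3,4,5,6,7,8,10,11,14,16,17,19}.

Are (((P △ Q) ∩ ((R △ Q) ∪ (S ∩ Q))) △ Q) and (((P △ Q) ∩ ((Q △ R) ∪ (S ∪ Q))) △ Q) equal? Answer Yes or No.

No

P △ Q = {5,9,13,14,18}
R △ Q = {3,4,5,7,8,12,13,17,18}
S ∩ Q = {4,10,11,19}
(R △ Q) ∪ (S ∩ Q) = {3,4,5,7,8,10,11,12,13,17,18,19}
(P △ Q) ∩ ((R △ Q) ∪ (S ∩ Q)) = {5,13,18}
((P △ Q) ∩ ((R △ Q) ∪ (S ∩ Q))) △ Q = {4,5,10,11,12,13,19}
Q △ R = {3,4,5,7,8,12,13,17,18}
S ∪ Q = {3,4,5,6,7,8,10,11,12,14,16,17,18,19}
(Q △ R) ∪ (S ∪ Q) = {3,4,5,6,7,8,10,11,12,13,14,16,17,18,19}
(P △ Q) ∩ ((Q △ R) ∪ (S ∪ Q)) = {5,13,14,18}
((P △ Q) ∩ ((Q △ R) ∪ (S ∪ Q))) △ Q = {4,5,10,11,12,13,14,19}
14 ∈ ((P △ Q) ∩ ((Q △ R) ∪ (S ∪ Q))) △ Q but 14 ∉ ((P △ Q) ∩ ((R △ Q) ∪ (S ∩ Q))) △ Q, so they differ.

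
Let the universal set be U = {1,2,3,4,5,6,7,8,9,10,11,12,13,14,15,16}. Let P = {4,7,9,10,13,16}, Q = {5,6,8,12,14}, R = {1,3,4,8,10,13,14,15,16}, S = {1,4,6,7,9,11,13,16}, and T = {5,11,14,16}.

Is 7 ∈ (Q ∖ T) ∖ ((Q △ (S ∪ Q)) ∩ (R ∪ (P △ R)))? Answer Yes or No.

No

7 ∉ Q and 7 ∉ T, so 7 ∉ Q ∖ T
7 ∈ S and 7 ∉ Q, so 7 ∈ S ∪ Q
7 ∉ Q and 7 ∈ (S ∪ Q), so 7 ∈ Q △ (S ∪ Q)
7 ∈ P and 7 ∉ R, so 7 ∈ P △ R
7 ∉ R and 7 ∈ (P △ R), so 7 ∈ R ∪ (P △ R)
7 ∈ (Q △ (S ∪ Q)) and 7 ∈ (R ∪ (P △ R)), so 7 ∈ (Q △ (S ∪ Q)) ∩ (R ∪ (P △ R))
7 ∉ (Q ∖ T) and 7 ∈ ((Q △ (S ∪ Q)) ∩ (R ∪ (P △ R))), so 7 ∉ (Q ∖ T) ∖ ((Q △ (S ∪ Q)) ∩ (R ∪ (P △ R)))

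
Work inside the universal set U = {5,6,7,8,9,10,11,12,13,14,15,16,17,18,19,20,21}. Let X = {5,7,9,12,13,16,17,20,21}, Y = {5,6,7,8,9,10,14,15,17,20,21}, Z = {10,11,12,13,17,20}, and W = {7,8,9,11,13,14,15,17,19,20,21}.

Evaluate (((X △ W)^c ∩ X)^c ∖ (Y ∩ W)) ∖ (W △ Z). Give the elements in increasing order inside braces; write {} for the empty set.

{5,6,11,16,18}

X △ W = {5,8,11,12,14,15,16,19}
(X △ W)^c = {6,7,9,10,13,17,18,20,21}
(X △ W)^c ∩ X = {7,9,13,17,20,21}
((X △ W)^c ∩ X)^c = {5,6,8,10,11,12,14,15,16,18,19}
Y ∩ W = {7,8,9,14,15,17,20,21}
((X △ W)^c ∩ X)^c ∖ (Y ∩ W) = {5,6,10,11,12,16,18,19}
W △ Z = {7,8,9,10,12,14,15,19,21}
(((X △ W)^c ∩ X)^c ∖ (Y ∩ W)) ∖ (W △ Z) = {5,6,11,16,18}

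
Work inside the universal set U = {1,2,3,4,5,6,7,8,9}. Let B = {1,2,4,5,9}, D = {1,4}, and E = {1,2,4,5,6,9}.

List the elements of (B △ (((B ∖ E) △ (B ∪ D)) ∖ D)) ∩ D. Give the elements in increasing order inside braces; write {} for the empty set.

B ∖ E = {}
B ∪ D = {1,2,4,5,9}
(B ∖ E) △ (B ∪ D) = {1,2,4,5,9}
((B ∖ E) △ (B ∪ D)) ∖ D = {2,5,9}
B △ (((B ∖ E) △ (B ∪ D)) ∖ D) = {1,4}
(B △ (((B ∖ E) △ (B ∪ D)) ∖ D)) ∩ D = {1,4}

{1,4}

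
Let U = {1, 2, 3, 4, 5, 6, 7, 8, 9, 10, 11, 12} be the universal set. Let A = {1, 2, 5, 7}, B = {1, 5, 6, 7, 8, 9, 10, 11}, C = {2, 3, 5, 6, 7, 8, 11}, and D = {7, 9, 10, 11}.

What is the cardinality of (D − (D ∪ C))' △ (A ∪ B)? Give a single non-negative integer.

3

D ∪ C = {2, 3, 5, 6, 7, 8, 9, 10, 11}
D − (D ∪ C) = {}
(D − (D ∪ C))' = {1, 2, 3, 4, 5, 6, 7, 8, 9, 10, 11, 12}
A ∪ B = {1, 2, 5, 6, 7, 8, 9, 10, 11}
(D − (D ∪ C))' △ (A ∪ B) = {3, 4, 12}
|(D − (D ∪ C))' △ (A ∪ B)| = 3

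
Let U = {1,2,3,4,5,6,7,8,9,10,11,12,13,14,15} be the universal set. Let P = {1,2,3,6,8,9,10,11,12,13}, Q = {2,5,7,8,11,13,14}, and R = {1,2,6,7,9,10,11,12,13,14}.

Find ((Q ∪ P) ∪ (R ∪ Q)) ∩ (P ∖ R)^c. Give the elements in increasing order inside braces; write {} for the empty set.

Q ∪ P = {1,2,3,5,6,7,8,9,10,11,12,13,14}
R ∪ Q = {1,2,5,6,7,8,9,10,11,12,13,14}
(Q ∪ P) ∪ (R ∪ Q) = {1,2,3,5,6,7,8,9,10,11,12,13,14}
P ∖ R = {3,8}
(P ∖ R)^c = {1,2,4,5,6,7,9,10,11,12,13,14,15}
((Q ∪ P) ∪ (R ∪ Q)) ∩ (P ∖ R)^c = {1,2,5,6,7,9,10,11,12,13,14}

{1,2,5,6,7,9,10,11,12,13,14}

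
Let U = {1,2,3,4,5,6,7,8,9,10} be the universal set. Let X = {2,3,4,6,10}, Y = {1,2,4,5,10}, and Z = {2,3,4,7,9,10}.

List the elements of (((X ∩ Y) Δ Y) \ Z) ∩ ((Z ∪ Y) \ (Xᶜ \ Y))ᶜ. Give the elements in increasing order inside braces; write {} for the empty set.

X ∩ Y = {2,4,10}
(X ∩ Y) Δ Y = {1,5}
((X ∩ Y) Δ Y) \ Z = {1,5}
Z ∪ Y = {1,2,3,4,5,7,9,10}
Xᶜ = {1,5,7,8,9}
Xᶜ \ Y = {7,8,9}
(Z ∪ Y) \ (Xᶜ \ Y) = {1,2,3,4,5,10}
((Z ∪ Y) \ (Xᶜ \ Y))ᶜ = {6,7,8,9}
(((X ∩ Y) Δ Y) \ Z) ∩ ((Z ∪ Y) \ (Xᶜ \ Y))ᶜ = {}

{}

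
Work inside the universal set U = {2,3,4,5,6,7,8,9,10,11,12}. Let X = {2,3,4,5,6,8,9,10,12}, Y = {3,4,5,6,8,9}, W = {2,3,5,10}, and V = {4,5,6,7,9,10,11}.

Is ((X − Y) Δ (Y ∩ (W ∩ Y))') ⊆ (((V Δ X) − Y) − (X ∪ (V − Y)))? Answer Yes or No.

No

X − Y = {2,10,12}
W ∩ Y = {3,5}
Y ∩ (W ∩ Y) = {3,5}
(Y ∩ (W ∩ Y))' = {2,4,6,7,8,9,10,11,12}
(X − Y) Δ (Y ∩ (W ∩ Y))' = {4,6,7,8,9,11}
V Δ X = {2,3,7,8,11,12}
(V Δ X) − Y = {2,7,11,12}
V − Y = {7,10,11}
X ∪ (V − Y) = {2,3,4,5,6,7,8,9,10,11,12}
((V Δ X) − Y) − (X ∪ (V − Y)) = {}
4 ∈ (X − Y) Δ (Y ∩ (W ∩ Y))' but 4 ∉ ((V Δ X) − Y) − (X ∪ (V − Y)), so the inclusion fails.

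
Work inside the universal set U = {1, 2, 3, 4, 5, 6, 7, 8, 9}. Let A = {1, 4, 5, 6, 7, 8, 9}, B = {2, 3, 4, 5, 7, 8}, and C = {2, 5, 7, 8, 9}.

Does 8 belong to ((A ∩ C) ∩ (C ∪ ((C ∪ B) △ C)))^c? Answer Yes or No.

8 ∈ A and 8 ∈ C, so 8 ∈ A ∩ C
8 ∈ C and 8 ∈ B, so 8 ∈ C ∪ B
8 ∈ (C ∪ B) and 8 ∈ C, so 8 ∉ (C ∪ B) △ C
8 ∈ C and 8 ∉ ((C ∪ B) △ C), so 8 ∈ C ∪ ((C ∪ B) △ C)
8 ∈ (A ∩ C) and 8 ∈ (C ∪ ((C ∪ B) △ C)), so 8 ∈ (A ∩ C) ∩ (C ∪ ((C ∪ B) △ C))
8 ∉ ((A ∩ C) ∩ (C ∪ ((C ∪ B) △ C)))^c since 8 ∈ ((A ∩ C) ∩ (C ∪ ((C ∪ B) △ C)))

No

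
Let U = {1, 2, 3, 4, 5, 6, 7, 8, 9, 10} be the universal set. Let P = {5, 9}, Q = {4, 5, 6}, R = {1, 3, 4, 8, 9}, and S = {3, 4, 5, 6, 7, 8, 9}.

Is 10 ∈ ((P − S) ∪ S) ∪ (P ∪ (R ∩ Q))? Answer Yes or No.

No

10 ∉ P and 10 ∉ S, so 10 ∉ P − S
10 ∉ (P − S) and 10 ∉ S, so 10 ∉ (P − S) ∪ S
10 ∉ R and 10 ∉ Q, so 10 ∉ R ∩ Q
10 ∉ P and 10 ∉ (R ∩ Q), so 10 ∉ P ∪ (R ∩ Q)
10 ∉ ((P − S) ∪ S) and 10 ∉ (P ∪ (R ∩ Q)), so 10 ∉ ((P − S) ∪ S) ∪ (P ∪ (R ∩ Q))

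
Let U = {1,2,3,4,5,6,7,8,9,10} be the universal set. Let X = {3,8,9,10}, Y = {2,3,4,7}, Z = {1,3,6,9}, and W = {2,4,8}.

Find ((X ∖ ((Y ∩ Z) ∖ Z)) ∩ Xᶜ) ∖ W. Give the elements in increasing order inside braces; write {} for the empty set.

{}

Y ∩ Z = {3}
(Y ∩ Z) ∖ Z = {}
X ∖ ((Y ∩ Z) ∖ Z) = {3,8,9,10}
Xᶜ = {1,2,4,5,6,7}
(X ∖ ((Y ∩ Z) ∖ Z)) ∩ Xᶜ = {}
((X ∖ ((Y ∩ Z) ∖ Z)) ∩ Xᶜ) ∖ W = {}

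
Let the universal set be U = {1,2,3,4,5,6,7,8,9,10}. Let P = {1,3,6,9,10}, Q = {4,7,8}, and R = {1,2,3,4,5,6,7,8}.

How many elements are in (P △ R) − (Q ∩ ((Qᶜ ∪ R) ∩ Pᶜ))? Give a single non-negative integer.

P △ R = {2,4,5,7,8,9,10}
Qᶜ = {1,2,3,5,6,9,10}
Qᶜ ∪ R = {1,2,3,4,5,6,7,8,9,10}
Pᶜ = {2,4,5,7,8}
(Qᶜ ∪ R) ∩ Pᶜ = {2,4,5,7,8}
Q ∩ ((Qᶜ ∪ R) ∩ Pᶜ) = {4,7,8}
(P △ R) − (Q ∩ ((Qᶜ ∪ R) ∩ Pᶜ)) = {2,5,9,10}
|(P △ R) − (Q ∩ ((Qᶜ ∪ R) ∩ Pᶜ))| = 4

4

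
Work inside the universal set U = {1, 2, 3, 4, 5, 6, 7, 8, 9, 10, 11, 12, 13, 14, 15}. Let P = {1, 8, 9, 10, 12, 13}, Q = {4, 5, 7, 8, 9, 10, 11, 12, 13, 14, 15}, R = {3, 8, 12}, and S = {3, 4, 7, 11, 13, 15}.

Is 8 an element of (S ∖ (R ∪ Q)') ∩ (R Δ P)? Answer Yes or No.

No

8 ∈ R and 8 ∈ Q, so 8 ∈ R ∪ Q
8 ∉ (R ∪ Q)' since 8 ∈ (R ∪ Q)
8 ∉ S and 8 ∉ (R ∪ Q)', so 8 ∉ S ∖ (R ∪ Q)'
8 ∈ R and 8 ∈ P, so 8 ∉ R Δ P
8 ∉ (S ∖ (R ∪ Q)') and 8 ∉ (R Δ P), so 8 ∉ (S ∖ (R ∪ Q)') ∩ (R Δ P)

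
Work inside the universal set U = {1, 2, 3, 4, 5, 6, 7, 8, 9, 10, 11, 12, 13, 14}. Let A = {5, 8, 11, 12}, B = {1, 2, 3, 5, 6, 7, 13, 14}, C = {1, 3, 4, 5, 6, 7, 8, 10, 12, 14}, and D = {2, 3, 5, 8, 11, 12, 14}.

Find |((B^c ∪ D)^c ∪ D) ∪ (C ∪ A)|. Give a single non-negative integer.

B^c = {4, 8, 9, 10, 11, 12}
B^c ∪ D = {2, 3, 4, 5, 8, 9, 10, 11, 12, 14}
(B^c ∪ D)^c = {1, 6, 7, 13}
(B^c ∪ D)^c ∪ D = {1, 2, 3, 5, 6, 7, 8, 11, 12, 13, 14}
C ∪ A = {1, 3, 4, 5, 6, 7, 8, 10, 11, 12, 14}
((B^c ∪ D)^c ∪ D) ∪ (C ∪ A) = {1, 2, 3, 4, 5, 6, 7, 8, 10, 11, 12, 13, 14}
|((B^c ∪ D)^c ∪ D) ∪ (C ∪ A)| = 13

13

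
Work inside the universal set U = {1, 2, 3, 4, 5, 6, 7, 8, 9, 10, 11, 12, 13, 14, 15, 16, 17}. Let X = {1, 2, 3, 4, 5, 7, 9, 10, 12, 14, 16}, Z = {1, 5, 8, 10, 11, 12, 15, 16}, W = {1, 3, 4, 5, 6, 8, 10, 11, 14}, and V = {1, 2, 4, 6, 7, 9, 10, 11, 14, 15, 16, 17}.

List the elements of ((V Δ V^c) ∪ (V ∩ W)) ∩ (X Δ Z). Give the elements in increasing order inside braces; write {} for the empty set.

{2, 3, 4, 7, 8, 9, 11, 14, 15}

V^c = {3, 5, 8, 12, 13}
V Δ V^c = {1, 2, 3, 4, 5, 6, 7, 8, 9, 10, 11, 12, 13, 14, 15, 16, 17}
V ∩ W = {1, 4, 6, 10, 11, 14}
(V Δ V^c) ∪ (V ∩ W) = {1, 2, 3, 4, 5, 6, 7, 8, 9, 10, 11, 12, 13, 14, 15, 16, 17}
X Δ Z = {2, 3, 4, 7, 8, 9, 11, 14, 15}
((V Δ V^c) ∪ (V ∩ W)) ∩ (X Δ Z) = {2, 3, 4, 7, 8, 9, 11, 14, 15}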